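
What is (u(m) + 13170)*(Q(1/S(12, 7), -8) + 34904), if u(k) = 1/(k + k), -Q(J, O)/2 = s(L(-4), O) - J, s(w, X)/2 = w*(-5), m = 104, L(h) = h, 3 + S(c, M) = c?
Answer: 429282522949/936 ≈ 4.5864e+8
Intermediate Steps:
S(c, M) = -3 + c
s(w, X) = -10*w (s(w, X) = 2*(w*(-5)) = 2*(-5*w) = -10*w)
Q(J, O) = -80 + 2*J (Q(J, O) = -2*(-10*(-4) - J) = -2*(40 - J) = -80 + 2*J)
u(k) = 1/(2*k)
(u(m) + 13170)*(Q(1/S(12, 7), -8) + 34904) = ((½)/104 + 13170)*((-80 + 2/(-3 + 12)) + 34904) = ((½)*(1/104) + 13170)*((-80 + 2/9) + 34904) = (1/208 + 13170)*((-80 + 2*(⅑)) + 34904) = 2739361*((-80 + 2/9) + 34904)/208 = 2739361*(-718/9 + 34904)/208 = (2739361/208)*(313418/9) = 429282522949/936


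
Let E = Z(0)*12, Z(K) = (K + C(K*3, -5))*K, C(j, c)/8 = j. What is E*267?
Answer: 0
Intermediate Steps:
C(j, c) = 8*j
Z(K) = 25*K**2 (Z(K) = (K + 8*(K*3))*K = (K + 8*(3*K))*K = (K + 24*K)*K = (25*K)*K = 25*K**2)
E = 0 (E = (25*0**2)*12 = (25*0)*12 = 0*12 = 0)
E*267 = 0*267 = 0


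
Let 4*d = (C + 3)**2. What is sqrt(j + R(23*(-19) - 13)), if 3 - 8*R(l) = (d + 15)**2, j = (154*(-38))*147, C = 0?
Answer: 3*I*sqrt(24470210)/16 ≈ 927.51*I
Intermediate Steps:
d = 9/4 (d = (0 + 3)**2/4 = (1/4)*3**2 = (1/4)*9 = 9/4 ≈ 2.2500)
j = -860244 (j = -5852*147 = -860244)
R(l) = -4713/128 (R(l) = 3/8 - (9/4 + 15)**2/8 = 3/8 - (69/4)**2/8 = 3/8 - 1/8*4761/16 = 3/8 - 4761/128 = -4713/128)
sqrt(j + R(23*(-19) - 13)) = sqrt(-860244 - 4713/128) = sqrt(-110115945/128) = 3*I*sqrt(24470210)/16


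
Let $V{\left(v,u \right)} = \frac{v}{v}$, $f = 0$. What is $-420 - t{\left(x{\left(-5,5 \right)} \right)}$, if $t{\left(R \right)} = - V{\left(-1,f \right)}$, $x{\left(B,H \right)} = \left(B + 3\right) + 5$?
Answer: $-419$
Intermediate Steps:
$V{\left(v,u \right)} = 1$
$x{\left(B,H \right)} = 8 + B$ ($x{\left(B,H \right)} = \left(3 + B\right) + 5 = 8 + B$)
$t{\left(R \right)} = -1$ ($t{\left(R \right)} = \left(-1\right) 1 = -1$)
$-420 - t{\left(x{\left(-5,5 \right)} \right)} = -420 - -1 = -420 + 1 = -419$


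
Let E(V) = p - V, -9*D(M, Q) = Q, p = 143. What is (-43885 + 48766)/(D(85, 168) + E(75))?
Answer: 14643/148 ≈ 98.939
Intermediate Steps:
D(M, Q) = -Q/9
E(V) = 143 - V
(-43885 + 48766)/(D(85, 168) + E(75)) = (-43885 + 48766)/(-⅑*168 + (143 - 1*75)) = 4881/(-56/3 + (143 - 75)) = 4881/(-56/3 + 68) = 4881/(148/3) = 4881*(3/148) = 14643/148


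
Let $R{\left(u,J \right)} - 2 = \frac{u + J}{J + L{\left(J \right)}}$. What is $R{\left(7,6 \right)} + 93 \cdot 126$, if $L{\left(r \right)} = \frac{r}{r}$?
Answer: $\frac{82053}{7} \approx 11722.0$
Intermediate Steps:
$L{\left(r \right)} = 1$
$R{\left(u,J \right)} = 2 + \frac{J + u}{1 + J}$ ($R{\left(u,J \right)} = 2 + \frac{u + J}{J + 1} = 2 + \frac{J + u}{1 + J}$)
$R{\left(7,6 \right)} + 93 \cdot 126 = \frac{2 + 7 + 3 \cdot 6}{1 + 6} + 93 \cdot 126 = \frac{2 + 7 + 18}{7} + 11718 = \frac{1}{7} \cdot 27 + 11718 = \frac{27}{7} + 11718 = \frac{82053}{7}$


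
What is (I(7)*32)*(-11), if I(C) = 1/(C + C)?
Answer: -176/7 ≈ -25.143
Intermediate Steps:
I(C) = 1/(2*C)
(I(7)*32)*(-11) = (((1/2)/7)*32)*(-11) = (((1/2)*(1/7))*32)*(-11) = ((1/14)*32)*(-11) = (16/7)*(-11) = -176/7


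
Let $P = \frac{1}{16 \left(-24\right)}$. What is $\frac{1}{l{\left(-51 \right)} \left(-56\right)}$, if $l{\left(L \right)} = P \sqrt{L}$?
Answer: $- \frac{16 i \sqrt{51}}{119} \approx - 0.96019 i$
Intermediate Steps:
$P = - \frac{1}{384}$ ($P = \frac{1}{16} \left(- \frac{1}{24}\right) = - \frac{1}{384} \approx -0.0026042$)
$l{\left(L \right)} = - \frac{\sqrt{L}}{384}$
$\frac{1}{l{\left(-51 \right)} \left(-56\right)} = \frac{1}{- \frac{\sqrt{-51}}{384} \left(-56\right)} = \frac{1}{- \frac{i \sqrt{51}}{384} \left(-56\right)} = \frac{1}{\frac{7}{48} i \sqrt{51}} = - \frac{16 i \sqrt{51}}{119}$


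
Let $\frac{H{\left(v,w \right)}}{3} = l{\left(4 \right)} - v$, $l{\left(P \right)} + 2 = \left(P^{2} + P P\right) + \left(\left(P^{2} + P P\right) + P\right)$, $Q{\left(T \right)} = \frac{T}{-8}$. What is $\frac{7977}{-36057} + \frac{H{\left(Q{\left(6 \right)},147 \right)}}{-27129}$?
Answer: $- \frac{99390421}{434751268} \approx -0.22861$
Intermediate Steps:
$Q{\left(T \right)} = - \frac{T}{8}$ ($Q{\left(T \right)} = T \left(- \frac{1}{8}\right) = - \frac{T}{8}$)
$l{\left(P \right)} = -2 + P + 4 P^{2}$ ($l{\left(P \right)} = -2 + \left(\left(P^{2} + P P\right) + \left(\left(P^{2} + P P\right) + P\right)\right) = -2 + \left(\left(P^{2} + P^{2}\right) + \left(\left(P^{2} + P^{2}\right) + P\right)\right) = -2 + \left(2 P^{2} + \left(2 P^{2} + P\right)\right) = -2 + \left(2 P^{2} + \left(P + 2 P^{2}\right)\right) = -2 + \left(P + 4 P^{2}\right) = -2 + P + 4 P^{2}$)
$H{\left(v,w \right)} = 198 - 3 v$ ($H{\left(v,w \right)} = 3 \left(\left(-2 + 4 + 4 \cdot 4^{2}\right) - v\right) = 3 \left(\left(-2 + 4 + 4 \cdot 16\right) - v\right) = 3 \left(\left(-2 + 4 + 64\right) - v\right) = 3 \left(66 - v\right) = 198 - 3 v$)
$\frac{7977}{-36057} + \frac{H{\left(Q{\left(6 \right)},147 \right)}}{-27129} = \frac{7977}{-36057} + \frac{198 - 3 \left(\left(- \frac{1}{8}\right) 6\right)}{-27129} = 7977 \left(- \frac{1}{36057}\right) + \left(198 - - \frac{9}{4}\right) \left(- \frac{1}{27129}\right) = - \frac{2659}{12019} + \left(198 + \frac{9}{4}\right) \left(- \frac{1}{27129}\right) = - \frac{2659}{12019} + \frac{801}{4} \left(- \frac{1}{27129}\right) = - \frac{2659}{12019} - \frac{267}{36172} = - \frac{99390421}{434751268}$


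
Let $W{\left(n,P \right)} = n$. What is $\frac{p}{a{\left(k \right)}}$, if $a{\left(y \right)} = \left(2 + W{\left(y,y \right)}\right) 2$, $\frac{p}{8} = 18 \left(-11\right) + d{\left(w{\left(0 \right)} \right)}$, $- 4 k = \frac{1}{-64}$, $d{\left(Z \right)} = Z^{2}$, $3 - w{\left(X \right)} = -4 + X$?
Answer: $- \frac{152576}{513} \approx -297.42$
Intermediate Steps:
$w{\left(X \right)} = 7 - X$ ($w{\left(X \right)} = 3 - \left(-4 + X\right) = 7 - X$)
$k = \frac{1}{256}$ ($k = - \frac{1}{4 \left(-64\right)} = \left(- \frac{1}{4}\right) \left(- \frac{1}{64}\right) = \frac{1}{256} \approx 0.0039063$)
$p = -1192$ ($p = 8 \left(18 \left(-11\right) + \left(7 - 0\right)^{2}\right) = 8 \left(-198 + \left(7 + 0\right)^{2}\right) = 8 \left(-198 + 7^{2}\right) = 8 \left(-198 + 49\right) = 8 \left(-149\right) = -1192$)
$a{\left(y \right)} = 4 + 2 y$ ($a{\left(y \right)} = \left(2 + y\right) 2 = 4 + 2 y$)
$\frac{p}{a{\left(k \right)}} = - \frac{1192}{4 + 2 \cdot \frac{1}{256}} = - \frac{1192}{4 + \frac{1}{128}} = - \frac{1192}{\frac{513}{128}} = \left(-1192\right) \frac{128}{513} = - \frac{152576}{513}$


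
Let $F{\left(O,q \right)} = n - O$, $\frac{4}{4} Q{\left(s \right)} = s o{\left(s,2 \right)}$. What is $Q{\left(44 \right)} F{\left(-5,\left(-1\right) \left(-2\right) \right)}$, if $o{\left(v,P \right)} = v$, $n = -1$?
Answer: $7744$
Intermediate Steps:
$Q{\left(s \right)} = s^{2}$ ($Q{\left(s \right)} = s s = s^{2}$)
$F{\left(O,q \right)} = -1 - O$
$Q{\left(44 \right)} F{\left(-5,\left(-1\right) \left(-2\right) \right)} = 44^{2} \left(-1 - -5\right) = 1936 \left(-1 + 5\right) = 1936 \cdot 4 = 7744$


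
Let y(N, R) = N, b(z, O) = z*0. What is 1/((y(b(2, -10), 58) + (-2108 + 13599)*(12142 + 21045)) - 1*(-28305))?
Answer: 1/381380122 ≈ 2.6221e-9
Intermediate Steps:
b(z, O) = 0
1/((y(b(2, -10), 58) + (-2108 + 13599)*(12142 + 21045)) - 1*(-28305)) = 1/((0 + (-2108 + 13599)*(12142 + 21045)) - 1*(-28305)) = 1/((0 + 11491*33187) + 28305) = 1/((0 + 381351817) + 28305) = 1/(381351817 + 28305) = 1/381380122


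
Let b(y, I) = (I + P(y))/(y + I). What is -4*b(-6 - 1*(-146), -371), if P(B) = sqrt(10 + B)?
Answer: -212/33 + 20*sqrt(6)/231 ≈ -6.2122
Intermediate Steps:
b(y, I) = (I + sqrt(10 + y))/(I + y) (b(y, I) = (I + sqrt(10 + y))/(y + I) = (I + sqrt(10 + y))/(I + y))
-4*b(-6 - 1*(-146), -371) = -4*(-371 + sqrt(10 + (-6 - 1*(-146))))/(-371 + (-6 - 1*(-146))) = -4*(-371 + sqrt(10 + (-6 + 146)))/(-371 + (-6 + 146)) = -4*(-371 + sqrt(10 + 140))/(-371 + 140) = -4*(-371 + sqrt(150))/(-231) = -(-4)*(-371 + 5*sqrt(6))/231 = -4*(53/33 - 5*sqrt(6)/231) = -212/33 + 20*sqrt(6)/231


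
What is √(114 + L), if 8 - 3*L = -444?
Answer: √2382/3 ≈ 16.269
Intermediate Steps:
L = 452/3 (L = 8/3 - ⅓*(-444) = 8/3 + 148 = 452/3 ≈ 150.67)
√(114 + L) = √(114 + 452/3) = √(794/3) = √2382/3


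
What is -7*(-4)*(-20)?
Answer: -560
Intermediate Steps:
-7*(-4)*(-20) = 28*(-20) = -560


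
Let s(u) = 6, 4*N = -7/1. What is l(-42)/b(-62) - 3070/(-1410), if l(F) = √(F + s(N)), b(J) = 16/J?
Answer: 307/141 - 93*I/4 ≈ 2.1773 - 23.25*I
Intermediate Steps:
N = -7/4 (N = (-7/1)/4 = (-7*1)/4 = (¼)*(-7) = -7/4 ≈ -1.7500)
l(F) = √(6 + F) (l(F) = √(F + 6) = √(6 + F))
l(-42)/b(-62) - 3070/(-1410) = √(6 - 42)/((16/(-62))) - 3070/(-1410) = √(-36)/((16*(-1/62))) - 3070*(-1/1410) = (6*I)/(-8/31) + 307/141 = (6*I)*(-31/8) + 307/141 = -93*I/4 + 307/141 = 307/141 - 93*I/4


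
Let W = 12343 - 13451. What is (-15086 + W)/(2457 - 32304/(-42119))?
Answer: -227358362/34506229 ≈ -6.5889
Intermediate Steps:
W = -1108
(-15086 + W)/(2457 - 32304/(-42119)) = (-15086 - 1108)/(2457 - 32304/(-42119)) = -16194/(2457 - 32304*(-1/42119)) = -16194/(2457 + 32304/42119) = -16194/103518687/42119 = -16194*42119/103518687 = -227358362/34506229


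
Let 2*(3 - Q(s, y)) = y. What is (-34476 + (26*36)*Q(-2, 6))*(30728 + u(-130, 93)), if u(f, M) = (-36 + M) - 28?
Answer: -1060378332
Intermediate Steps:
Q(s, y) = 3 - y/2
u(f, M) = -64 + M
(-34476 + (26*36)*Q(-2, 6))*(30728 + u(-130, 93)) = (-34476 + (26*36)*(3 - ½*6))*(30728 + (-64 + 93)) = (-34476 + 936*(3 - 3))*(30728 + 29) = (-34476 + 936*0)*30757 = (-34476 + 0)*30757 = -34476*30757 = -1060378332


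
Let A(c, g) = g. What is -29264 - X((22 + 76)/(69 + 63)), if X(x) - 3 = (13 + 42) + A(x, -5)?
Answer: -29317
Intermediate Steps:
X(x) = 53 (X(x) = 3 + ((13 + 42) - 5) = 3 + (55 - 5) = 3 + 50 = 53)
-29264 - X((22 + 76)/(69 + 63)) = -29264 - 1*53 = -29264 - 53 = -29317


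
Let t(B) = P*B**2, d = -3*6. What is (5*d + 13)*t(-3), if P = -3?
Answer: 2079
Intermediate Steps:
d = -18
t(B) = -3*B**2
(5*d + 13)*t(-3) = (5*(-18) + 13)*(-3*(-3)**2) = (-90 + 13)*(-3*9) = -77*(-27) = 2079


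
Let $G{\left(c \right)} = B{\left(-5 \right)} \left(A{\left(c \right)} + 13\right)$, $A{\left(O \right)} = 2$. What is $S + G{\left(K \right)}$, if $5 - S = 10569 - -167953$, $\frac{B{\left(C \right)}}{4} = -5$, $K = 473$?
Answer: $-178817$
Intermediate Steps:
$B{\left(C \right)} = -20$ ($B{\left(C \right)} = 4 \left(-5\right) = -20$)
$G{\left(c \right)} = -300$ ($G{\left(c \right)} = - 20 \left(2 + 13\right) = \left(-20\right) 15 = -300$)
$S = -178517$ ($S = 5 - \left(10569 - -167953\right) = 5 - \left(10569 + 167953\right) = 5 - 178522 = -178517$)
$S + G{\left(K \right)} = -178517 - 300 = -178817$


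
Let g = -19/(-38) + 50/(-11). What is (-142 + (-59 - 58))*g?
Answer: 23051/22 ≈ 1047.8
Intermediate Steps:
g = -89/22 (g = -19*(-1/38) + 50*(-1/11) = ½ - 50/11 = -89/22 ≈ -4.0455)
(-142 + (-59 - 58))*g = (-142 + (-59 - 58))*(-89/22) = (-142 - 117)*(-89/22) = -259*(-89/22) = 23051/22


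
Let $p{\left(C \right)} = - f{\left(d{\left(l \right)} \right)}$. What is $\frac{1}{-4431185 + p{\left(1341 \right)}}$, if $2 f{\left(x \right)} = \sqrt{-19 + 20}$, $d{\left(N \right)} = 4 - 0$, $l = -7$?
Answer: $- \frac{2}{8862371} \approx -2.2567 \cdot 10^{-7}$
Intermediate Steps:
$d{\left(N \right)} = 4$ ($d{\left(N \right)} = 4 + 0 = 4$)
$f{\left(x \right)} = \frac{1}{2}$ ($f{\left(x \right)} = \frac{\sqrt{-19 + 20}}{2} = \frac{\sqrt{1}}{2} = \frac{1}{2} \cdot 1 = \frac{1}{2}$)
$p{\left(C \right)} = - \frac{1}{2}$ ($p{\left(C \right)} = \left(-1\right) \frac{1}{2} = - \frac{1}{2}$)
$\frac{1}{-4431185 + p{\left(1341 \right)}} = \frac{1}{-4431185 - \frac{1}{2}} = \frac{1}{- \frac{8862371}{2}} = - \frac{2}{8862371}$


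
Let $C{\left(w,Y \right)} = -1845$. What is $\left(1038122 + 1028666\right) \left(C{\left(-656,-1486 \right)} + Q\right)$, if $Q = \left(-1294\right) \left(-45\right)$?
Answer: $116535841380$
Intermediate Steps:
$Q = 58230$
$\left(1038122 + 1028666\right) \left(C{\left(-656,-1486 \right)} + Q\right) = \left(1038122 + 1028666\right) \left(-1845 + 58230\right) = 2066788 \cdot 56385 = 116535841380$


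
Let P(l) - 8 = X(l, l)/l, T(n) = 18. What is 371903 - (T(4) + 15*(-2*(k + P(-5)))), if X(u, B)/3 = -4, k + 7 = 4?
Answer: 372107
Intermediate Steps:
k = -3 (k = -7 + 4 = -3)
X(u, B) = -12 (X(u, B) = 3*(-4) = -12)
P(l) = 8 - 12/l
371903 - (T(4) + 15*(-2*(k + P(-5)))) = 371903 - (18 + 15*(-2*(-3 + (8 - 12/(-5))))) = 371903 - (18 + 15*(-2*(-3 + (8 - 12*(-⅕))))) = 371903 - (18 + 15*(-2*(-3 + (8 + 12/5)))) = 371903 - (18 + 15*(-2*(-3 + 52/5))) = 371903 - (18 + 15*(-2*37/5)) = 371903 - (18 + 15*(-74/5)) = 371903 - (18 - 222) = 371903 - 1*(-204) = 371903 + 204 = 372107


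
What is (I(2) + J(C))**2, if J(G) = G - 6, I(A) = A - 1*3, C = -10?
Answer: 289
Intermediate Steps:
I(A) = -3 + A (I(A) = A - 3 = -3 + A)
J(G) = -6 + G
(I(2) + J(C))**2 = ((-3 + 2) + (-6 - 10))**2 = (-1 - 16)**2 = (-17)**2 = 289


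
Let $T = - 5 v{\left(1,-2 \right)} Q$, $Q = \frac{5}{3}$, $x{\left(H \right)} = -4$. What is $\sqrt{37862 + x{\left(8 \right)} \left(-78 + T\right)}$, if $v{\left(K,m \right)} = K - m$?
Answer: $\sqrt{38274} \approx 195.64$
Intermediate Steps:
$Q = \frac{5}{3}$ ($Q = 5 \cdot \frac{1}{3} = \frac{5}{3} \approx 1.6667$)
$T = -25$ ($T = - 5 \left(1 - -2\right) \frac{5}{3} = - 5 \left(1 + 2\right) \frac{5}{3} = \left(-5\right) 3 \cdot \frac{5}{3} = \left(-15\right) \frac{5}{3} = -25$)
$\sqrt{37862 + x{\left(8 \right)} \left(-78 + T\right)} = \sqrt{37862 - 4 \left(-78 - 25\right)} = \sqrt{37862 - -412} = \sqrt{37862 + 412} = \sqrt{38274}$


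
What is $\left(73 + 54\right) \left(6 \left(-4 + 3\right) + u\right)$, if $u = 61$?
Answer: $6985$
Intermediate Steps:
$\left(73 + 54\right) \left(6 \left(-4 + 3\right) + u\right) = \left(73 + 54\right) \left(6 \left(-4 + 3\right) + 61\right) = 127 \left(6 \left(-1\right) + 61\right) = 127 \left(-6 + 61\right) = 127 \cdot 55 = 6985$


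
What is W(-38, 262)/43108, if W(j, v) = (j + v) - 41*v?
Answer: -5259/21554 ≈ -0.24399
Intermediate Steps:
W(j, v) = j - 40*v
W(-38, 262)/43108 = (-38 - 40*262)/43108 = (-38 - 10480)*(1/43108) = -10518*1/43108 = -5259/21554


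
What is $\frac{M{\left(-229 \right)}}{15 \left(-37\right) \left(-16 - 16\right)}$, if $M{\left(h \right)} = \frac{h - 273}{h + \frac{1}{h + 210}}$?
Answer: $\frac{4769}{38645760} \approx 0.0001234$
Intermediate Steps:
$M{\left(h \right)} = \frac{-273 + h}{h + \frac{1}{210 + h}}$
$\frac{M{\left(-229 \right)}}{15 \left(-37\right) \left(-16 - 16\right)} = \frac{\frac{1}{1 + \left(-229\right)^{2} + 210 \left(-229\right)} \left(-57330 + \left(-229\right)^{2} - -14427\right)}{15 \left(-37\right) \left(-16 - 16\right)} = \frac{\frac{1}{1 + 52441 - 48090} \left(-57330 + 52441 + 14427\right)}{\left(-555\right) \left(-16 - 16\right)} = \frac{\frac{1}{4352} \cdot 9538}{\left(-555\right) \left(-32\right)} = \frac{\frac{1}{4352} \cdot 9538}{17760} = \frac{4769}{2176} \cdot \frac{1}{17760} = \frac{4769}{38645760}$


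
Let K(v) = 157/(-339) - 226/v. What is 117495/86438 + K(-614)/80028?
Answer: 244646525338771/179980210513818 ≈ 1.3593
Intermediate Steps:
K(v) = -157/339 - 226/v (K(v) = 157*(-1/339) - 226/v = -157/339 - 226/v)
117495/86438 + K(-614)/80028 = 117495/86438 + (-157/339 - 226/(-614))/80028 = 117495*(1/86438) + (-157/339 - 226*(-1/614))*(1/80028) = 117495/86438 + (-157/339 + 113/307)*(1/80028) = 117495/86438 - 9892/104073*1/80028 = 117495/86438 - 2473/2082188511 = 244646525338771/179980210513818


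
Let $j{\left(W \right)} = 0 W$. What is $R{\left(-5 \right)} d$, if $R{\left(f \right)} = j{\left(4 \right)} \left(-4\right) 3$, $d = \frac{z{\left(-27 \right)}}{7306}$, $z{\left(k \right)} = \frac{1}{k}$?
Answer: $0$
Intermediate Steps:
$d = - \frac{1}{197262}$ ($d = \frac{1}{\left(-27\right) 7306} = \left(- \frac{1}{27}\right) \frac{1}{7306} = - \frac{1}{197262} \approx -5.0694 \cdot 10^{-6}$)
$j{\left(W \right)} = 0$
$R{\left(f \right)} = 0$ ($R{\left(f \right)} = 0 \left(-4\right) 3 = 0 \cdot 3 = 0$)
$R{\left(-5 \right)} d = 0 \left(- \frac{1}{197262}\right) = 0$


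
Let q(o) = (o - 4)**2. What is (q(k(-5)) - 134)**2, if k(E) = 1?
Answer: 15625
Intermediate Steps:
q(o) = (-4 + o)**2
(q(k(-5)) - 134)**2 = ((-4 + 1)**2 - 134)**2 = ((-3)**2 - 134)**2 = (9 - 134)**2 = (-125)**2 = 15625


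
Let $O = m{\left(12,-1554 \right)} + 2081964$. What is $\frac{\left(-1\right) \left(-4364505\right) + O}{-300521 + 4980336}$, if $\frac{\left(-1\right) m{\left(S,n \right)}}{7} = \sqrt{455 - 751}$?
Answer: $\frac{6446469}{4679815} - \frac{2 i \sqrt{74}}{668545} \approx 1.3775 - 2.5734 \cdot 10^{-5} i$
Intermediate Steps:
$m{\left(S,n \right)} = - 14 i \sqrt{74}$ ($m{\left(S,n \right)} = - 7 \sqrt{455 - 751} = - 7 \sqrt{-296} = - 7 \cdot 2 i \sqrt{74} = - 14 i \sqrt{74}$)
$O = 2081964 - 14 i \sqrt{74}$ ($O = - 14 i \sqrt{74} + 2081964 = 2081964 - 14 i \sqrt{74} \approx 2.082 \cdot 10^{6} - 120.43 i$)
$\frac{\left(-1\right) \left(-4364505\right) + O}{-300521 + 4980336} = \frac{\left(-1\right) \left(-4364505\right) + \left(2081964 - 14 i \sqrt{74}\right)}{-300521 + 4980336} = \frac{4364505 + \left(2081964 - 14 i \sqrt{74}\right)}{4679815} = \left(6446469 - 14 i \sqrt{74}\right) \frac{1}{4679815} = \frac{6446469}{4679815} - \frac{2 i \sqrt{74}}{668545}$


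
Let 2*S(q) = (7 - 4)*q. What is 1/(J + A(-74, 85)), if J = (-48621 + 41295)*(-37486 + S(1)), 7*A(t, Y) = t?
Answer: 7/1922280055 ≈ 3.6415e-9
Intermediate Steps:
S(q) = 3*q/2 (S(q) = ((7 - 4)*q)/2 = (3*q)/2 = 3*q/2)
A(t, Y) = t/7
J = 274611447 (J = (-48621 + 41295)*(-37486 + (3/2)*1) = -7326*(-37486 + 3/2) = -7326*(-74969/2) = 274611447)
1/(J + A(-74, 85)) = 1/(274611447 + (⅐)*(-74)) = 1/(274611447 - 74/7) = 1/(1922280055/7) = 7/1922280055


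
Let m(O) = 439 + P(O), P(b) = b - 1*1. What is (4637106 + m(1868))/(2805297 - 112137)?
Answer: 1159853/673290 ≈ 1.7227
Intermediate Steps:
P(b) = -1 + b (P(b) = b - 1 = -1 + b)
m(O) = 438 + O (m(O) = 439 + (-1 + O) = 438 + O)
(4637106 + m(1868))/(2805297 - 112137) = (4637106 + (438 + 1868))/(2805297 - 112137) = (4637106 + 2306)/2693160 = 4639412*(1/2693160) = 1159853/673290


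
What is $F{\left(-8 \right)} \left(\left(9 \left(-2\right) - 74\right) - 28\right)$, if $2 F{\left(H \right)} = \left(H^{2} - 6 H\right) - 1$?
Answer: $-6660$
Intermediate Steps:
$F{\left(H \right)} = - \frac{1}{2} + \frac{H^{2}}{2} - 3 H$ ($F{\left(H \right)} = \frac{\left(H^{2} - 6 H\right) - 1}{2} = \frac{-1 + H^{2} - 6 H}{2} = - \frac{1}{2} + \frac{H^{2}}{2} - 3 H$)
$F{\left(-8 \right)} \left(\left(9 \left(-2\right) - 74\right) - 28\right) = \left(- \frac{1}{2} + \frac{\left(-8\right)^{2}}{2} - -24\right) \left(\left(9 \left(-2\right) - 74\right) - 28\right) = \left(- \frac{1}{2} + \frac{1}{2} \cdot 64 + 24\right) \left(\left(-18 - 74\right) - 28\right) = \left(- \frac{1}{2} + 32 + 24\right) \left(-92 - 28\right) = \frac{111}{2} \left(-120\right) = -6660$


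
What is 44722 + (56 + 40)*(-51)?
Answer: 39826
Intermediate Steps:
44722 + (56 + 40)*(-51) = 44722 + 96*(-51) = 44722 - 4896 = 39826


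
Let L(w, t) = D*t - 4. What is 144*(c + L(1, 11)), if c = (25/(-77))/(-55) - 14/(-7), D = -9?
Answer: -12318048/847 ≈ -14543.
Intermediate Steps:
c = 1699/847 (c = (25*(-1/77))*(-1/55) - 14*(-⅐) = -25/77*(-1/55) + 2 = 5/847 + 2 = 1699/847 ≈ 2.0059)
L(w, t) = -4 - 9*t (L(w, t) = -9*t - 4 = -4 - 9*t)
144*(c + L(1, 11)) = 144*(1699/847 + (-4 - 9*11)) = 144*(1699/847 + (-4 - 99)) = 144*(1699/847 - 103) = 144*(-85542/847) = -12318048/847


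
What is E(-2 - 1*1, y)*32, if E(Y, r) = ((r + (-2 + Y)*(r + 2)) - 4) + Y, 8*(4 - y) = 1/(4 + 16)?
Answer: -5276/5 ≈ -1055.2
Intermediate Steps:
y = 639/160 (y = 4 - 1/(8*(4 + 16)) = 4 - ⅛/20 = 4 - ⅛*1/20 = 4 - 1/160 = 639/160 ≈ 3.9938)
E(Y, r) = -4 + Y + r + (-2 + Y)*(2 + r) (E(Y, r) = ((r + (-2 + Y)*(2 + r)) - 4) + Y = (-4 + r + (-2 + Y)*(2 + r)) + Y = -4 + Y + r + (-2 + Y)*(2 + r))
E(-2 - 1*1, y)*32 = (-8 - 1*639/160 + 3*(-2 - 1*1) + (-2 - 1*1)*(639/160))*32 = (-8 - 639/160 + 3*(-2 - 1) + (-2 - 1)*(639/160))*32 = (-8 - 639/160 + 3*(-3) - 3*639/160)*32 = (-8 - 639/160 - 9 - 1917/160)*32 = -1319/40*32 = -5276/5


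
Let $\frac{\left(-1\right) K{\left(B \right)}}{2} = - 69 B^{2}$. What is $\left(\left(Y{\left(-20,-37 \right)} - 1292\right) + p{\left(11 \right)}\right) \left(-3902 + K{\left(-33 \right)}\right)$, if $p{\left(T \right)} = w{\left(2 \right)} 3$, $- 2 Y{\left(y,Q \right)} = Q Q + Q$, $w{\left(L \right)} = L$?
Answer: $-285733760$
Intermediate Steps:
$Y{\left(y,Q \right)} = - \frac{Q}{2} - \frac{Q^{2}}{2}$ ($Y{\left(y,Q \right)} = - \frac{Q Q + Q}{2} = - \frac{Q^{2} + Q}{2} = - \frac{Q + Q^{2}}{2} = - \frac{Q}{2} - \frac{Q^{2}}{2}$)
$K{\left(B \right)} = 138 B^{2}$ ($K{\left(B \right)} = - 2 \left(- 69 B^{2}\right) = 138 B^{2}$)
$p{\left(T \right)} = 6$ ($p{\left(T \right)} = 2 \cdot 3 = 6$)
$\left(\left(Y{\left(-20,-37 \right)} - 1292\right) + p{\left(11 \right)}\right) \left(-3902 + K{\left(-33 \right)}\right) = \left(\left(\left(- \frac{1}{2}\right) \left(-37\right) \left(1 - 37\right) - 1292\right) + 6\right) \left(-3902 + 138 \left(-33\right)^{2}\right) = \left(\left(\left(- \frac{1}{2}\right) \left(-37\right) \left(-36\right) - 1292\right) + 6\right) \left(-3902 + 138 \cdot 1089\right) = \left(\left(-666 - 1292\right) + 6\right) \left(-3902 + 150282\right) = \left(-1958 + 6\right) 146380 = \left(-1952\right) 146380 = -285733760$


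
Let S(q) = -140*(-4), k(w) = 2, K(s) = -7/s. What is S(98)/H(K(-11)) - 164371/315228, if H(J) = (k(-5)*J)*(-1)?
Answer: -138864691/315228 ≈ -440.52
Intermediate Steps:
H(J) = -2*J (H(J) = (2*J)*(-1) = -2*J)
S(q) = 560
S(98)/H(K(-11)) - 164371/315228 = 560/((-(-14)/(-11))) - 164371/315228 = 560/((-(-14)*(-1)/11)) - 164371*1/315228 = 560/((-2*7/11)) - 164371/315228 = 560/(-14/11) - 164371/315228 = 560*(-11/14) - 164371/315228 = -440 - 164371/315228 = -138864691/315228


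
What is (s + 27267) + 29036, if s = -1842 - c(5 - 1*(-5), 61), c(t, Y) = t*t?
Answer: 54361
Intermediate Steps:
c(t, Y) = t**2
s = -1942 (s = -1842 - (5 - 1*(-5))**2 = -1842 - (5 + 5)**2 = -1842 - 1*10**2 = -1842 - 1*100 = -1842 - 100 = -1942)
(s + 27267) + 29036 = (-1942 + 27267) + 29036 = 25325 + 29036 = 54361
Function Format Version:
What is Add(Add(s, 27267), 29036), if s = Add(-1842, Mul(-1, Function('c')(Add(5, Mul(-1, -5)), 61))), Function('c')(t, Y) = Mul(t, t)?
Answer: 54361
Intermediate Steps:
Function('c')(t, Y) = Pow(t, 2)
s = -1942 (s = Add(-1842, Mul(-1, Pow(Add(5, Mul(-1, -5)), 2))) = Add(-1842, Mul(-1, Pow(Add(5, 5), 2))) = Add(-1842, Mul(-1, Pow(10, 2))) = Add(-1842, Mul(-1, 100)) = Add(-1842, -100) = -1942)
Add(Add(s, 27267), 29036) = Add(Add(-1942, 27267), 29036) = Add(25325, 29036) = 54361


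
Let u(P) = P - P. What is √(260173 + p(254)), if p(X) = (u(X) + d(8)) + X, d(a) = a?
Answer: 7*√5315 ≈ 510.33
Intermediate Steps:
u(P) = 0
p(X) = 8 + X (p(X) = (0 + 8) + X = 8 + X)
√(260173 + p(254)) = √(260173 + (8 + 254)) = √(260173 + 262) = √260435 = 7*√5315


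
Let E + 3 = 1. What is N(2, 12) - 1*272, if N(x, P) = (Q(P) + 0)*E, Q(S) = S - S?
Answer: -272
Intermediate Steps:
Q(S) = 0
E = -2 (E = -3 + 1 = -2)
N(x, P) = 0 (N(x, P) = (0 + 0)*(-2) = 0*(-2) = 0)
N(2, 12) - 1*272 = 0 - 1*272 = 0 - 272 = -272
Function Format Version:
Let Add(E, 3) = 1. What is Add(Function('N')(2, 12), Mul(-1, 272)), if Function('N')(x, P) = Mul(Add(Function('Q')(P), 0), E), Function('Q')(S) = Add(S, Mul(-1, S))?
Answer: -272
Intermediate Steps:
Function('Q')(S) = 0
E = -2 (E = Add(-3, 1) = -2)
Function('N')(x, P) = 0 (Function('N')(x, P) = Mul(Add(0, 0), -2) = Mul(0, -2) = 0)
Add(Function('N')(2, 12), Mul(-1, 272)) = Add(0, Mul(-1, 272)) = Add(0, -272) = -272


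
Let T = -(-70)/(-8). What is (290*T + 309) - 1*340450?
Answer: -685357/2 ≈ -3.4268e+5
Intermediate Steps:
T = -35/4 (T = -(-70)*(-1)/8 = -14*5/8 = -35/4 ≈ -8.7500)
(290*T + 309) - 1*340450 = (290*(-35/4) + 309) - 1*340450 = (-5075/2 + 309) - 340450 = -4457/2 - 340450 = -685357/2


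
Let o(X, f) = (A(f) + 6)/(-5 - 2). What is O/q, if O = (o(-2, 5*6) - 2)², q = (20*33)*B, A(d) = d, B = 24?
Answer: 125/38808 ≈ 0.0032210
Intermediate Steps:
q = 15840 (q = (20*33)*24 = 660*24 = 15840)
o(X, f) = -6/7 - f/7 (o(X, f) = (f + 6)/(-5 - 2) = (6 + f)/(-7) = (6 + f)*(-⅐) = -6/7 - f/7)
O = 2500/49 (O = ((-6/7 - 5*6/7) - 2)² = ((-6/7 - ⅐*30) - 2)² = ((-6/7 - 30/7) - 2)² = (-36/7 - 2)² = (-50/7)² = 2500/49 ≈ 51.020)
O/q = (2500/49)/15840 = (2500/49)*(1/15840) = 125/38808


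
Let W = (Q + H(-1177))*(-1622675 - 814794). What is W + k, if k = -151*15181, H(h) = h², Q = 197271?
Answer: -3857540731731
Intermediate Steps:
k = -2292331
W = -3857538439400 (W = (197271 + (-1177)²)*(-1622675 - 814794) = (197271 + 1385329)*(-2437469) = 1582600*(-2437469) = -3857538439400)
W + k = -3857538439400 - 2292331 = -3857540731731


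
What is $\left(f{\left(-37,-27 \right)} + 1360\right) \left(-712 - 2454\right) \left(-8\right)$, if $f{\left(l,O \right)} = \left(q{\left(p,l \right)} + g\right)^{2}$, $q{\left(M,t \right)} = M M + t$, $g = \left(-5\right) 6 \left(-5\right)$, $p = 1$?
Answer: $363608768$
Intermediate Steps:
$g = 150$ ($g = \left(-30\right) \left(-5\right) = 150$)
$q{\left(M,t \right)} = t + M^{2}$ ($q{\left(M,t \right)} = M^{2} + t = t + M^{2}$)
$f{\left(l,O \right)} = \left(151 + l\right)^{2}$ ($f{\left(l,O \right)} = \left(\left(l + 1^{2}\right) + 150\right)^{2} = \left(\left(l + 1\right) + 150\right)^{2} = \left(\left(1 + l\right) + 150\right)^{2} = \left(151 + l\right)^{2}$)
$\left(f{\left(-37,-27 \right)} + 1360\right) \left(-712 - 2454\right) \left(-8\right) = \left(\left(151 - 37\right)^{2} + 1360\right) \left(-712 - 2454\right) \left(-8\right) = \left(114^{2} + 1360\right) \left(-3166\right) \left(-8\right) = \left(12996 + 1360\right) \left(-3166\right) \left(-8\right) = 14356 \left(-3166\right) \left(-8\right) = \left(-45451096\right) \left(-8\right) = 363608768$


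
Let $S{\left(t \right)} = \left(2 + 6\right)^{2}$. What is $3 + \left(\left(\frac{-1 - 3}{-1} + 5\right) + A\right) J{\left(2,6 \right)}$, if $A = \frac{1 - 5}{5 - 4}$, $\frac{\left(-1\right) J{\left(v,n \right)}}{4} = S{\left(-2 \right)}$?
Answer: $-1277$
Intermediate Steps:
$S{\left(t \right)} = 64$ ($S{\left(t \right)} = 8^{2} = 64$)
$J{\left(v,n \right)} = -256$ ($J{\left(v,n \right)} = \left(-4\right) 64 = -256$)
$A = -4$ ($A = - \frac{4}{1} = \left(-4\right) 1 = -4$)
$3 + \left(\left(\frac{-1 - 3}{-1} + 5\right) + A\right) J{\left(2,6 \right)} = 3 + \left(\left(\frac{-1 - 3}{-1} + 5\right) - 4\right) \left(-256\right) = 3 + \left(\left(\left(-4\right) \left(-1\right) + 5\right) - 4\right) \left(-256\right) = 3 + \left(\left(4 + 5\right) - 4\right) \left(-256\right) = 3 + \left(9 - 4\right) \left(-256\right) = 3 + 5 \left(-256\right) = 3 - 1280 = -1277$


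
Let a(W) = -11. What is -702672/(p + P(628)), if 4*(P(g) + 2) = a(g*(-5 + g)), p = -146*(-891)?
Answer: -2810688/520325 ≈ -5.4018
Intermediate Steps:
p = 130086
P(g) = -19/4 (P(g) = -2 + (1/4)*(-11) = -2 - 11/4 = -19/4)
-702672/(p + P(628)) = -702672/(130086 - 19/4) = -702672/520325/4 = -702672*4/520325 = -2810688/520325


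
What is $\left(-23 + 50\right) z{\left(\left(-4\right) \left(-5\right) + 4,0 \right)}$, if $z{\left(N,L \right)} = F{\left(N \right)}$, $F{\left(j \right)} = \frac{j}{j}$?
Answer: $27$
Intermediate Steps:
$F{\left(j \right)} = 1$
$z{\left(N,L \right)} = 1$
$\left(-23 + 50\right) z{\left(\left(-4\right) \left(-5\right) + 4,0 \right)} = \left(-23 + 50\right) 1 = 27 \cdot 1 = 27$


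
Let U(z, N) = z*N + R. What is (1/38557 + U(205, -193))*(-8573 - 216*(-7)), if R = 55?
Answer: 10756636094209/38557 ≈ 2.7898e+8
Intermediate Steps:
U(z, N) = 55 + N*z (U(z, N) = z*N + 55 = N*z + 55 = 55 + N*z)
(1/38557 + U(205, -193))*(-8573 - 216*(-7)) = (1/38557 + (55 - 193*205))*(-8573 - 216*(-7)) = (1/38557 + (55 - 39565))*(-8573 + 1512) = (1/38557 - 39510)*(-7061) = -1523387069/38557*(-7061) = 10756636094209/38557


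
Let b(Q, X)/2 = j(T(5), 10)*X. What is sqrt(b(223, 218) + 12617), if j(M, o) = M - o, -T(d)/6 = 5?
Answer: I*sqrt(4823) ≈ 69.448*I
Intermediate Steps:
T(d) = -30 (T(d) = -6*5 = -30)
b(Q, X) = -80*X (b(Q, X) = 2*((-30 - 1*10)*X) = 2*((-30 - 10)*X) = 2*(-40*X) = -80*X)
sqrt(b(223, 218) + 12617) = sqrt(-80*218 + 12617) = sqrt(-17440 + 12617) = sqrt(-4823) = I*sqrt(4823)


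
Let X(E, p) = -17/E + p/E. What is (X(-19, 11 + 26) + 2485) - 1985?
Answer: 9480/19 ≈ 498.95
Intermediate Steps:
(X(-19, 11 + 26) + 2485) - 1985 = ((-17 + (11 + 26))/(-19) + 2485) - 1985 = (-(-17 + 37)/19 + 2485) - 1985 = (-1/19*20 + 2485) - 1985 = (-20/19 + 2485) - 1985 = 47195/19 - 1985 = 9480/19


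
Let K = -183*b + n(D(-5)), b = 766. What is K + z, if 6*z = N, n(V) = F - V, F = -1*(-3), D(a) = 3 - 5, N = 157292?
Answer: -341873/3 ≈ -1.1396e+5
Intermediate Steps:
D(a) = -2
F = 3
n(V) = 3 - V
K = -140173 (K = -183*766 + (3 - 1*(-2)) = -140178 + (3 + 2) = -140178 + 5 = -140173)
z = 78646/3 (z = (1/6)*157292 = 78646/3 ≈ 26215.)
K + z = -140173 + 78646/3 = -341873/3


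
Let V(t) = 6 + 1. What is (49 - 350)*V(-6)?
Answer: -2107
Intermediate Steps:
V(t) = 7
(49 - 350)*V(-6) = (49 - 350)*7 = -301*7 = -2107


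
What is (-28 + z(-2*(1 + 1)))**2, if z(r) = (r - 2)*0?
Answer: 784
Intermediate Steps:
z(r) = 0 (z(r) = (-2 + r)*0 = 0)
(-28 + z(-2*(1 + 1)))**2 = (-28 + 0)**2 = (-28)**2 = 784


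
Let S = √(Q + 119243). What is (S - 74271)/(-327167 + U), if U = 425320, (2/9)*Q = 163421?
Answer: -74271/98153 + 5*√136742/196306 ≈ -0.74727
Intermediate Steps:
Q = 1470789/2 (Q = (9/2)*163421 = 1470789/2 ≈ 7.3539e+5)
S = 5*√136742/2 (S = √(1470789/2 + 119243) = √(1709275/2) = 5*√136742/2 ≈ 924.47)
(S - 74271)/(-327167 + U) = (5*√136742/2 - 74271)/(-327167 + 425320) = (-74271 + 5*√136742/2)/98153 = (-74271 + 5*√136742/2)*(1/98153) = -74271/98153 + 5*√136742/196306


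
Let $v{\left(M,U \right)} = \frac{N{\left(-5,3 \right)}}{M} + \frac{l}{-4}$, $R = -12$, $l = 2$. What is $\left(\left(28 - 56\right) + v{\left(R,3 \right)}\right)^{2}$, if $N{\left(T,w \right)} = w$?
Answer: $\frac{13225}{16} \approx 826.56$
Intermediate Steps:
$v{\left(M,U \right)} = - \frac{1}{2} + \frac{3}{M}$ ($v{\left(M,U \right)} = \frac{3}{M} + \frac{2}{-4} = \frac{3}{M} + 2 \left(- \frac{1}{4}\right) = \frac{3}{M} - \frac{1}{2} = - \frac{1}{2} + \frac{3}{M}$)
$\left(\left(28 - 56\right) + v{\left(R,3 \right)}\right)^{2} = \left(\left(28 - 56\right) + \frac{6 - -12}{2 \left(-12\right)}\right)^{2} = \left(-28 + \frac{1}{2} \left(- \frac{1}{12}\right) \left(6 + 12\right)\right)^{2} = \left(-28 + \frac{1}{2} \left(- \frac{1}{12}\right) 18\right)^{2} = \left(-28 - \frac{3}{4}\right)^{2} = \left(- \frac{115}{4}\right)^{2} = \frac{13225}{16}$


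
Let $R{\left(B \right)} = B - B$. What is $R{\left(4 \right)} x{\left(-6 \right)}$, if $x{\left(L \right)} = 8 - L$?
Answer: $0$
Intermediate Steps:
$R{\left(B \right)} = 0$
$R{\left(4 \right)} x{\left(-6 \right)} = 0 \left(8 - -6\right) = 0 \left(8 + 6\right) = 0 \cdot 14 = 0$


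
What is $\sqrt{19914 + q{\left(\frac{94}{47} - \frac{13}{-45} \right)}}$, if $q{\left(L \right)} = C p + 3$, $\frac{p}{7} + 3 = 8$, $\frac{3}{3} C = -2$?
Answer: $\sqrt{19847} \approx 140.88$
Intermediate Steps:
$C = -2$
$p = 35$ ($p = -21 + 7 \cdot 8 = -21 + 56 = 35$)
$q{\left(L \right)} = -67$ ($q{\left(L \right)} = \left(-2\right) 35 + 3 = -70 + 3 = -67$)
$\sqrt{19914 + q{\left(\frac{94}{47} - \frac{13}{-45} \right)}} = \sqrt{19914 - 67} = \sqrt{19847}$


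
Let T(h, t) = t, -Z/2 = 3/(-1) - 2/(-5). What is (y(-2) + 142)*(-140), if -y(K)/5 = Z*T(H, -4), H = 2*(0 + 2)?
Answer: -34440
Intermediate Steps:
H = 4 (H = 2*2 = 4)
Z = 26/5 (Z = -2*(3/(-1) - 2/(-5)) = -2*(3*(-1) - 2*(-⅕)) = -2*(-3 + ⅖) = -2*(-13/5) = 26/5 ≈ 5.2000)
y(K) = 104 (y(K) = -26*(-4) = -5*(-104/5) = 104)
(y(-2) + 142)*(-140) = (104 + 142)*(-140) = 246*(-140) = -34440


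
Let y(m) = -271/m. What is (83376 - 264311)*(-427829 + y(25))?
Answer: 387056007252/5 ≈ 7.7411e+10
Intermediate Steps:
(83376 - 264311)*(-427829 + y(25)) = (83376 - 264311)*(-427829 - 271/25) = -180935*(-427829 - 271*1/25) = -180935*(-427829 - 271/25) = -180935*(-10695996/25) = 387056007252/5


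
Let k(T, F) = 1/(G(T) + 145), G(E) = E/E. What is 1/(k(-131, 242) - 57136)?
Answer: -146/8341855 ≈ -1.7502e-5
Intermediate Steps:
G(E) = 1
k(T, F) = 1/146 (k(T, F) = 1/(1 + 145) = 1/146)
1/(k(-131, 242) - 57136) = 1/(1/146 - 57136) = 1/(-8341855/146) = -146/8341855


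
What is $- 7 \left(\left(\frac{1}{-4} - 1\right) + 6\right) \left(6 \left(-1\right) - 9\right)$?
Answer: $\frac{1995}{4} \approx 498.75$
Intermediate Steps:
$- 7 \left(\left(\frac{1}{-4} - 1\right) + 6\right) \left(6 \left(-1\right) - 9\right) = - 7 \left(\left(- \frac{1}{4} - 1\right) + 6\right) \left(-6 - 9\right) = - 7 \left(- \frac{5}{4} + 6\right) \left(-15\right) = - 7 \cdot \frac{19}{4} \left(-15\right) = \left(-7\right) \left(- \frac{285}{4}\right) = \frac{1995}{4}$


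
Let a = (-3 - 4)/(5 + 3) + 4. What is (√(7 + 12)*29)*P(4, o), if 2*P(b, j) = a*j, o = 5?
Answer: 3625*√19/16 ≈ 987.56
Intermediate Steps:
a = 25/8 (a = -7/8 + 4 = 25/8 ≈ 3.1250)
P(b, j) = 25*j/16 (P(b, j) = (25*j/8)/2 = 25*j/16)
(√(7 + 12)*29)*P(4, o) = (√(7 + 12)*29)*((25/16)*5) = (√19*29)*(125/16) = (29*√19)*(125/16) = 3625*√19/16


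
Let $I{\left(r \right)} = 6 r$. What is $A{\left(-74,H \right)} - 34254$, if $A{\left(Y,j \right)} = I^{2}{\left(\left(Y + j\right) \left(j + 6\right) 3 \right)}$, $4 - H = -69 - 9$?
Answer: $160545330$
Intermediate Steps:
$H = 82$ ($H = 4 - \left(-69 - 9\right) = 4 - -78 = 4 + 78 = 82$)
$A{\left(Y,j \right)} = 36 \left(18 + 3 j\right)^{2} \left(Y + j\right)^{2}$ ($A{\left(Y,j \right)} = \left(6 \left(Y + j\right) \left(j + 6\right) 3\right)^{2} = \left(6 \left(Y + j\right) \left(6 + j\right) 3\right)^{2} = \left(6 \left(Y + j\right) \left(18 + 3 j\right)\right)^{2} = \left(6 \left(18 + 3 j\right) \left(Y + j\right)\right)^{2} = 36 \left(18 + 3 j\right)^{2} \left(Y + j\right)^{2}$)
$A{\left(-74,H \right)} - 34254 = 324 \left(82^{2} + 6 \left(-74\right) + 6 \cdot 82 - 6068\right)^{2} - 34254 = 324 \left(6724 - 444 + 492 - 6068\right)^{2} - 34254 = 324 \cdot 704^{2} - 34254 = 324 \cdot 495616 - 34254 = 160579584 - 34254 = 160545330$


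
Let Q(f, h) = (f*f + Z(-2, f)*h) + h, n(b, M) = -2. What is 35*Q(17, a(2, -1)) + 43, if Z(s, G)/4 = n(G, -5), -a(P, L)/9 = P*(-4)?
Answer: -7482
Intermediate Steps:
a(P, L) = 36*P (a(P, L) = -9*P*(-4) = -(-36)*P = 36*P)
Z(s, G) = -8 (Z(s, G) = 4*(-2) = -8)
Q(f, h) = f² - 7*h (Q(f, h) = (f*f - 8*h) + h = (f² - 8*h) + h = f² - 7*h)
35*Q(17, a(2, -1)) + 43 = 35*(17² - 252*2) + 43 = 35*(289 - 7*72) + 43 = 35*(289 - 504) + 43 = 35*(-215) + 43 = -7525 + 43 = -7482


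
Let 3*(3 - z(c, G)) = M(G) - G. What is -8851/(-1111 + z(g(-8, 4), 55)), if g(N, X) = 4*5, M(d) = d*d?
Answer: 8851/2098 ≈ 4.2188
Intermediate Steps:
M(d) = d²
g(N, X) = 20
z(c, G) = 3 - G²/3 + G/3 (z(c, G) = 3 - (G² - G)/3 = 3 + (-G²/3 + G/3) = 3 - G²/3 + G/3)
-8851/(-1111 + z(g(-8, 4), 55)) = -8851/(-1111 + (3 - ⅓*55² + (⅓)*55)) = -8851/(-1111 + (3 - ⅓*3025 + 55/3)) = -8851/(-1111 + (3 - 3025/3 + 55/3)) = -8851/(-1111 - 987) = -8851/(-2098) = -8851*(-1/2098) = 8851/2098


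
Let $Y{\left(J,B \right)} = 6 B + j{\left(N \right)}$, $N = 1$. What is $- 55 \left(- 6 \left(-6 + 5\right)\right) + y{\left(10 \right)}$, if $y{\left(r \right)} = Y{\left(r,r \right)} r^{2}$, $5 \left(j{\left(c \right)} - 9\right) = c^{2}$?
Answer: $6590$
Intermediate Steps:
$j{\left(c \right)} = 9 + \frac{c^{2}}{5}$
$Y{\left(J,B \right)} = \frac{46}{5} + 6 B$ ($Y{\left(J,B \right)} = 6 B + \left(9 + \frac{1^{2}}{5}\right) = 6 B + \left(9 + \frac{1}{5} \cdot 1\right) = 6 B + \left(9 + \frac{1}{5}\right) = 6 B + \frac{46}{5} = \frac{46}{5} + 6 B$)
$y{\left(r \right)} = r^{2} \left(\frac{46}{5} + 6 r\right)$ ($y{\left(r \right)} = \left(\frac{46}{5} + 6 r\right) r^{2} = r^{2} \left(\frac{46}{5} + 6 r\right)$)
$- 55 \left(- 6 \left(-6 + 5\right)\right) + y{\left(10 \right)} = - 55 \left(- 6 \left(-6 + 5\right)\right) + 10^{2} \left(\frac{46}{5} + 6 \cdot 10\right) = - 55 \left(\left(-6\right) \left(-1\right)\right) + 100 \left(\frac{46}{5} + 60\right) = \left(-55\right) 6 + 100 \cdot \frac{346}{5} = -330 + 6920 = 6590$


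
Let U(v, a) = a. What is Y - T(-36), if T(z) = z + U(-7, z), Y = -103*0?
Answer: 72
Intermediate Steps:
Y = 0
T(z) = 2*z (T(z) = z + z = 2*z)
Y - T(-36) = 0 - 2*(-36) = 0 - 1*(-72) = 0 + 72 = 72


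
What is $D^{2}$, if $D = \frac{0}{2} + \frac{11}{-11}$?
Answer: $1$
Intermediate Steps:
$D = -1$ ($D = 0 \cdot \frac{1}{2} + 11 \left(- \frac{1}{11}\right) = 0 - 1 = -1$)
$D^{2} = \left(-1\right)^{2} = 1$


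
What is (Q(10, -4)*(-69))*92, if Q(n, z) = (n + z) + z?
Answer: -12696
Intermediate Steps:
Q(n, z) = n + 2*z
(Q(10, -4)*(-69))*92 = ((10 + 2*(-4))*(-69))*92 = ((10 - 8)*(-69))*92 = (2*(-69))*92 = -138*92 = -12696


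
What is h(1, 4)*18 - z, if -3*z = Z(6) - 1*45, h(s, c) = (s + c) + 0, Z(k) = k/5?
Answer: 377/5 ≈ 75.400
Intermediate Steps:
Z(k) = k/5 (Z(k) = k*(1/5) = k/5)
h(s, c) = c + s (h(s, c) = (c + s) + 0 = c + s)
z = 73/5 (z = -((1/5)*6 - 1*45)/3 = -(6/5 - 45)/3 = -1/3*(-219/5) = 73/5 ≈ 14.600)
h(1, 4)*18 - z = (4 + 1)*18 - 1*73/5 = 5*18 - 73/5 = 90 - 73/5 = 377/5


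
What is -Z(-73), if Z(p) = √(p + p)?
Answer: -I*√146 ≈ -12.083*I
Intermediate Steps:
Z(p) = √2*√p (Z(p) = √(2*p) = √2*√p)
-Z(-73) = -√2*√(-73) = -√2*I*√73 = -I*√146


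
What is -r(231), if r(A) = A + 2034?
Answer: -2265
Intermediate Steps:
r(A) = 2034 + A
-r(231) = -(2034 + 231) = -1*2265 = -2265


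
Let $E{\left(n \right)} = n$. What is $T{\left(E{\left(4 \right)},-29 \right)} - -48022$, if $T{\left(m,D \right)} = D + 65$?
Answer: $48058$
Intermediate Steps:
$T{\left(m,D \right)} = 65 + D$
$T{\left(E{\left(4 \right)},-29 \right)} - -48022 = \left(65 - 29\right) - -48022 = 36 + 48022 = 48058$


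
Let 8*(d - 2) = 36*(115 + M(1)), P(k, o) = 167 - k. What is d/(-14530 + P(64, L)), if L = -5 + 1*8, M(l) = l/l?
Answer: -524/14427 ≈ -0.036321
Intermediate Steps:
M(l) = 1
L = 3 (L = -5 + 8 = 3)
d = 524 (d = 2 + (36*(115 + 1))/8 = 2 + (36*116)/8 = 2 + (⅛)*4176 = 2 + 522 = 524)
d/(-14530 + P(64, L)) = 524/(-14530 + (167 - 1*64)) = 524/(-14530 + (167 - 64)) = 524/(-14530 + 103) = 524/(-14427) = 524*(-1/14427) = -524/14427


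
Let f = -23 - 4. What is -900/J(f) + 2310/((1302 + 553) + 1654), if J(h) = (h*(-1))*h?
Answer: 48910/25839 ≈ 1.8929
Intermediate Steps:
f = -27
J(h) = -h² (J(h) = (-h)*h = -h²)
-900/J(f) + 2310/((1302 + 553) + 1654) = -900/((-1*(-27)²)) + 2310/((1302 + 553) + 1654) = -900/((-1*729)) + 2310/(1855 + 1654) = -900/(-729) + 2310/3509 = -900*(-1/729) + 2310*(1/3509) = 100/81 + 210/319 = 48910/25839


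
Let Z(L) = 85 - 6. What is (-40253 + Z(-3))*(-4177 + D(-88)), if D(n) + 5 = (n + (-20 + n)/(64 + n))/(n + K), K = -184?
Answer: 45694731167/272 ≈ 1.6800e+8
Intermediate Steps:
Z(L) = 79
D(n) = -5 + (n + (-20 + n)/(64 + n))/(-184 + n) (D(n) = -5 + (n + (-20 + n)/(64 + n))/(n - 184) = -5 + (n + (-20 + n)/(64 + n))/(-184 + n))
(-40253 + Z(-3))*(-4177 + D(-88)) = (-40253 + 79)*(-4177 + (-58860 - 665*(-88) + 4*(-88)²)/(11776 - 1*(-88)² + 120*(-88))) = -40174*(-4177 + (-58860 + 58520 + 4*7744)/(11776 - 1*7744 - 10560)) = -40174*(-4177 + (-58860 + 58520 + 30976)/(11776 - 7744 - 10560)) = -40174*(-4177 + 30636/(-6528)) = -40174*(-4177 - 1/6528*30636) = -40174*(-4177 - 2553/544) = -40174*(-2274841/544) = 45694731167/272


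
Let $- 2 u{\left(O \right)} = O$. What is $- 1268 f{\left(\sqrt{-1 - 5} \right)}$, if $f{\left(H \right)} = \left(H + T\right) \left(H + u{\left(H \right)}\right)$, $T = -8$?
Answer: $3804 + 5072 i \sqrt{6} \approx 3804.0 + 12424.0 i$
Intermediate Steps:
$u{\left(O \right)} = - \frac{O}{2}$
$f{\left(H \right)} = \frac{H \left(-8 + H\right)}{2}$ ($f{\left(H \right)} = \left(H - 8\right) \left(H - \frac{H}{2}\right) = \left(-8 + H\right) \frac{H}{2} = \frac{H \left(-8 + H\right)}{2}$)
$- 1268 f{\left(\sqrt{-1 - 5} \right)} = - 1268 \frac{\sqrt{-1 - 5} \left(-8 + \sqrt{-1 - 5}\right)}{2} = - 1268 \frac{\sqrt{-6} \left(-8 + \sqrt{-6}\right)}{2} = - 1268 \frac{i \sqrt{6} \left(-8 + i \sqrt{6}\right)}{2} = - 634 i \sqrt{6} \left(-8 + i \sqrt{6}\right)$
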